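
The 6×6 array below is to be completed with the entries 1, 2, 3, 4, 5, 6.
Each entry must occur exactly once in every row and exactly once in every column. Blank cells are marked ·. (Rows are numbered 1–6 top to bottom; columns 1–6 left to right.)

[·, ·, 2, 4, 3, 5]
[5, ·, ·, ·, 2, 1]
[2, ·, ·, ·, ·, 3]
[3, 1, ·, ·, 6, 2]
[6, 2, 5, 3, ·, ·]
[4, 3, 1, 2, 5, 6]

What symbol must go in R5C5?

Row 1, column 1: row 1 has {2, 3, 4, 5} and column 1 has {2, 3, 4, 5, 6}, leaving only 1.
Row 1, column 2: row 1 has {1, 2, 3, 4, 5} and column 2 has {1, 2, 3}, leaving only 6.
Row 2, column 2: row 2 has {1, 2, 5} and column 2 has {1, 2, 3, 6}, leaving only 4.
Row 2, column 4: row 2 has {1, 2, 4, 5} and column 4 has {2, 3, 4}, leaving only 6.
Row 2, column 3: row 2 has {1, 2, 4, 5, 6} and column 3 has {1, 2, 5}, leaving only 3.
Row 3, column 2: row 3 has {2, 3} and column 2 has {1, 2, 3, 4, 6}, leaving only 5.
Row 3, column 4: row 3 has {2, 3, 5} and column 4 has {2, 3, 4, 6}, leaving only 1.
Row 3, column 5: row 3 has {1, 2, 3, 5} and column 5 has {2, 3, 5, 6}, leaving only 4.
Row 5 already has {2, 3, 5, 6} and column 5 already has {2, 3, 4, 5, 6}, so row 5, column 5 must be 1.

1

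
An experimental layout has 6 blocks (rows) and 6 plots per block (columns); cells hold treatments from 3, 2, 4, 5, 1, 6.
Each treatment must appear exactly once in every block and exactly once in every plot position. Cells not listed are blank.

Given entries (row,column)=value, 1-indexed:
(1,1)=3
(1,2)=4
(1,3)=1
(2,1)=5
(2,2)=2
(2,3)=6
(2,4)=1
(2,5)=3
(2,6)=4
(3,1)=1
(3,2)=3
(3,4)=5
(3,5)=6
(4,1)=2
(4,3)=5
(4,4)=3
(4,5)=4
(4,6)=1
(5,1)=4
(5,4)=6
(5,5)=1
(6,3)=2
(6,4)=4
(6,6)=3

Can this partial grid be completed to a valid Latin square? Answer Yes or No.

No

Block 1, plot 4: block 1 has {3, 4, 1} and plot 4 has {3, 4, 5, 1, 6}, so it must be 2.
Block 1, plot 5: block 1 has {3, 2, 4, 1} and plot 5 has {3, 4, 1, 6}, so it must be 5.
Now block 6, plot 5: block 6 together with plot 5 already contain {3, 2, 4, 5, 1, 6} — every symbol — so nothing can go there. The grid has no valid completion.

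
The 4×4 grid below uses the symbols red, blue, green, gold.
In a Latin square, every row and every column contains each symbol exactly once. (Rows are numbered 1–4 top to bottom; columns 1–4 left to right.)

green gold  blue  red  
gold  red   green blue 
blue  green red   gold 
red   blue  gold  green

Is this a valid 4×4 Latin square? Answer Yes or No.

Yes

Each row is a permutation of the 4 symbols, and so is each column.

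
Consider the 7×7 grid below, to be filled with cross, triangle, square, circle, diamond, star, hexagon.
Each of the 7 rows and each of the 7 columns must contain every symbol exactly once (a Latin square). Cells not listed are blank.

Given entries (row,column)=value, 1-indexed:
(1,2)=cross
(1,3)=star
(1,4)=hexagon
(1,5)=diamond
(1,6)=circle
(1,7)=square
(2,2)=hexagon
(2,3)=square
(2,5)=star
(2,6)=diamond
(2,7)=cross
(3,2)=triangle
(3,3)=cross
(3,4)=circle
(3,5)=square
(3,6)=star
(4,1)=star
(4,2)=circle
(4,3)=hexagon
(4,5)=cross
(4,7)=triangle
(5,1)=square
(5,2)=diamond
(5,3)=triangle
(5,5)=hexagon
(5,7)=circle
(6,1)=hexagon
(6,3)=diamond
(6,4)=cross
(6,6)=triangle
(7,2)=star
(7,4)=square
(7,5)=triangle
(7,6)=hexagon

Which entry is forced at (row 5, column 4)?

Row 5 already has {triangle, square, circle, diamond, hexagon} and column 4 already has {cross, square, circle, hexagon}, so row 5, column 4 must be star.

star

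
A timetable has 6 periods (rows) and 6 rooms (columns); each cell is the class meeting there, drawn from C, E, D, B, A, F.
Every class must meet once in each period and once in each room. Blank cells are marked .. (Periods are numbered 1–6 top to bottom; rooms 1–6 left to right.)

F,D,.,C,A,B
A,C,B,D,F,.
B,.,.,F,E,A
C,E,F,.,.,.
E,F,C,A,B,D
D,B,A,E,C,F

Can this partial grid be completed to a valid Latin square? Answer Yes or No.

Period 3, room 2: period 3 together with room 2 already contain {C, E, D, B, A, F} — every symbol — so nothing can go there. The grid has no valid completion.

No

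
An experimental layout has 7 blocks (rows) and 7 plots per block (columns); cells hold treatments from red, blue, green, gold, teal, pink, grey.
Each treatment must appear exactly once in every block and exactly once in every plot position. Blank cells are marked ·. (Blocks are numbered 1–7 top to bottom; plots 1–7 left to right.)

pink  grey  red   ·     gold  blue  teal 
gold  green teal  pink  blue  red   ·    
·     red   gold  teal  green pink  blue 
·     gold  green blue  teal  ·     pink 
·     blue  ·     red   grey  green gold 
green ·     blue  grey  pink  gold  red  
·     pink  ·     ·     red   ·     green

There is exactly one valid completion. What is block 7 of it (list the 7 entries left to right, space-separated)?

blue pink grey gold red teal green

Block 7, plot 3: block 7 has {red, green, pink} and plot 3 has {red, blue, green, gold, teal}, leaving only grey.
Block 7, plot 4: block 7 has {red, green, pink, grey} and plot 4 has {red, blue, teal, pink, grey}, leaving only gold.
Block 7, plot 6: block 7 has {red, green, gold, pink, grey} and plot 6 has {red, blue, green, gold, pink}, leaving only teal.
Block 7, plot 1: block 7 has {red, green, gold, teal, pink, grey} and plot 1 has {green, gold, pink}, leaving only blue.
So block 7 reads: blue pink grey gold red teal green.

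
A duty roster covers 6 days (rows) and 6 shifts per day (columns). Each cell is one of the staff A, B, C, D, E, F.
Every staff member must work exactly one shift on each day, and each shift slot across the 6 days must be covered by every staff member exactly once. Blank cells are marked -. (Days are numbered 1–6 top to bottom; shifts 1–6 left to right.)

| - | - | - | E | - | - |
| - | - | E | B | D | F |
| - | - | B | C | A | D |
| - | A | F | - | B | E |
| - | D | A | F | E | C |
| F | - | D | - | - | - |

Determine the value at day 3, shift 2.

F

Day 1, shift 3: day 1 has {E} and shift 3 has {A, B, D, E, F}, leaving only C.
Day 1, shift 5: day 1 has {C, E} and shift 5 has {A, B, D, E}, leaving only F.
Day 1, shift 2: day 1 has {C, E, F} and shift 2 has {A, D}, leaving only B.
Day 1, shift 6: day 1 has {B, C, E, F} and shift 6 has {C, D, E, F}, leaving only A.
Day 1, shift 1: day 1 has {A, B, C, E, F} and shift 1 has {F}, leaving only D.
Day 2, shift 2: day 2 has {B, D, E, F} and shift 2 has {A, B, D}, leaving only C.
Day 2, shift 1: day 2 has {B, C, D, E, F} and shift 1 has {D, F}, leaving only A.
Day 3, shift 1: day 3 has {A, B, C, D} and shift 1 has {A, D, F}, leaving only E.
Day 3 already has {A, B, C, D, E} and shift 2 already has {A, B, C, D}, so day 3, shift 2 must be F.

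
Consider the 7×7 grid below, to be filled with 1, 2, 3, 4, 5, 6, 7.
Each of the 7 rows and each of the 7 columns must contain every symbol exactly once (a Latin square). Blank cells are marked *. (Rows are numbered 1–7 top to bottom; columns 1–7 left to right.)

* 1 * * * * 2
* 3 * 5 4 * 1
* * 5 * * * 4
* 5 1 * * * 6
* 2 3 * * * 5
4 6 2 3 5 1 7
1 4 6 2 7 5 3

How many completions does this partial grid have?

Row 1, column 1: eliminating its row and column leaves {3, 5, 6, 7}.
Row 1, column 3: eliminating its row and column leaves {4, 7}.
Row 1, column 4: eliminating its row and column leaves {4, 6, 7}.
Row 1, column 5: eliminating its row and column leaves {3, 6}.
Row 1, column 6: eliminating its row and column leaves {3, 4, 6, 7}.
Row 2, column 1: eliminating its row and column leaves {2, 6, 7}.
Row 2, column 3: eliminating its row and column leaves {7}.
Row 2, column 6: eliminating its row and column leaves {2, 6, 7}.
Row 3, column 1: eliminating its row and column leaves {2, 3, 6, 7}.
Row 3, column 2: eliminating its row and column leaves {7}.
Row 3, column 4: eliminating its row and column leaves {1, 6, 7}.
Row 3, column 5: eliminating its row and column leaves {1, 2, 3, 6}.
Row 3, column 6: eliminating its row and column leaves {2, 3, 6, 7}.
Row 4, column 1: eliminating its row and column leaves {2, 3, 7}.
Row 4, column 4: eliminating its row and column leaves {4, 7}.
Row 4, column 5: eliminating its row and column leaves {2, 3}.
Row 4, column 6: eliminating its row and column leaves {2, 3, 4, 7}.
Row 5, column 1: eliminating its row and column leaves {6, 7}.
Row 5, column 4: eliminating its row and column leaves {1, 4, 6, 7}.
Row 5, column 5: eliminating its row and column leaves {1, 6}.
Row 5, column 6: eliminating its row and column leaves {4, 6, 7}.
Enumerating the assignments across these blanks that avoid any row or column repeat gives 7 completions.

7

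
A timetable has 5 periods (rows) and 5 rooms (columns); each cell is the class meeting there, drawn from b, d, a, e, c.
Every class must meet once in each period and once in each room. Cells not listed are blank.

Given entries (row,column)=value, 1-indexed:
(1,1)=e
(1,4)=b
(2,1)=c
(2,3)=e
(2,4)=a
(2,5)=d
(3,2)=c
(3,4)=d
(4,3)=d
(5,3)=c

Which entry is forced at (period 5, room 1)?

d

Period 1, room 3: period 1 has {b, e} and room 3 has {d, e, c}, leaving only a.
Period 1, room 2: period 1 has {b, a, e} and room 2 has {c}, leaving only d.
Period 1, room 5: period 1 has {b, d, a, e} and room 5 has {d}, leaving only c.
Period 2, room 2: period 2 has {d, a, e, c} and room 2 has {d, c}, leaving only b.
Period 3, room 3: period 3 has {d, c} and room 3 has {d, a, e, c}, leaving only b.
Period 3, room 1: period 3 has {b, d, c} and room 1 has {e, c}, leaving only a.
Period 3, room 5: period 3 has {b, d, a, c} and room 5 has {d, c}, leaving only e.
Period 4, room 1: period 4 has {d} and room 1 has {a, e, c}, leaving only b.
Period 5 already has {c} and room 1 already has {b, a, e, c}, so period 5, room 1 must be d.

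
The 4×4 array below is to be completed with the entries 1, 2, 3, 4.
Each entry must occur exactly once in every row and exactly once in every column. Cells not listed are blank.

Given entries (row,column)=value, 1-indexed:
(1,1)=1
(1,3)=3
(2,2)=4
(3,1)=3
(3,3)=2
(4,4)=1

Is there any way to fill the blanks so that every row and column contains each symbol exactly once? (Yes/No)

No

Row 1, column 2: row 1 has {1, 3} and column 2 has {4}, so it must be 2.
Row 1, column 4: row 1 has {1, 2, 3} and column 4 has {1}, so it must be 4.
Now row 3, column 4: row 3 together with column 4 already contain {1, 2, 3, 4} — every symbol — so nothing can go there. The grid has no valid completion.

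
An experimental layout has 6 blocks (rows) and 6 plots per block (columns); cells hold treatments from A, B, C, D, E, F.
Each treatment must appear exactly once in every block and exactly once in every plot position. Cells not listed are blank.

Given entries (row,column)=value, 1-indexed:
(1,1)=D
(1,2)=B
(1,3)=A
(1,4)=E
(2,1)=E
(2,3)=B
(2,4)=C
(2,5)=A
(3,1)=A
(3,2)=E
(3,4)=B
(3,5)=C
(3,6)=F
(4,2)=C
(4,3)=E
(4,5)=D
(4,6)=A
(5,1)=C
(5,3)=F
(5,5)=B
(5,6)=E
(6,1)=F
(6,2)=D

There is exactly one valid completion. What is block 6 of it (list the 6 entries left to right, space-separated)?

F D C A E B

Block 6, plot 3: block 6 has {D, F} and plot 3 has {A, B, E, F}, leaving only C.
Block 6, plot 4: block 6 has {C, D, F} and plot 4 has {B, C, E}, leaving only A.
Block 6, plot 5: block 6 has {A, C, D, F} and plot 5 has {A, B, C, D}, leaving only E.
Block 6, plot 6: block 6 has {A, C, D, E, F} and plot 6 has {A, E, F}, leaving only B.
So block 6 reads: F D C A E B.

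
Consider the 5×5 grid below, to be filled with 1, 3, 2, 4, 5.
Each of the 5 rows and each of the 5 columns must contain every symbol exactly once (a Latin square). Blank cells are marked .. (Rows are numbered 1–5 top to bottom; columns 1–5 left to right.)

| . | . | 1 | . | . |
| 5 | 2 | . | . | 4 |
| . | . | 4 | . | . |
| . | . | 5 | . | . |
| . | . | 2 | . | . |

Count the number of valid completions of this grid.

Row 1, column 1: eliminating its row and column leaves {3, 2, 4}.
Row 1, column 2: eliminating its row and column leaves {3, 4, 5}.
Row 1, column 4: eliminating its row and column leaves {3, 2, 4, 5}.
Row 1, column 5: eliminating its row and column leaves {3, 2, 5}.
Row 2, column 3: eliminating its row and column leaves {3}.
Row 2, column 4: eliminating its row and column leaves {1, 3}.
Row 3, column 1: eliminating its row and column leaves {1, 3, 2}.
Row 3, column 2: eliminating its row and column leaves {1, 3, 5}.
Row 3, column 4: eliminating its row and column leaves {1, 3, 2, 5}.
Row 3, column 5: eliminating its row and column leaves {1, 3, 2, 5}.
Row 4, column 1: eliminating its row and column leaves {1, 3, 2, 4}.
Row 4, column 2: eliminating its row and column leaves {1, 3, 4}.
Row 4, column 4: eliminating its row and column leaves {1, 3, 2, 4}.
Row 4, column 5: eliminating its row and column leaves {1, 3, 2}.
Row 5, column 1: eliminating its row and column leaves {1, 3, 4}.
Row 5, column 2: eliminating its row and column leaves {1, 3, 4, 5}.
Row 5, column 4: eliminating its row and column leaves {1, 3, 4, 5}.
Row 5, column 5: eliminating its row and column leaves {1, 3, 5}.
Enumerating the assignments across these blanks that avoid any row or column repeat gives 56 completions.

56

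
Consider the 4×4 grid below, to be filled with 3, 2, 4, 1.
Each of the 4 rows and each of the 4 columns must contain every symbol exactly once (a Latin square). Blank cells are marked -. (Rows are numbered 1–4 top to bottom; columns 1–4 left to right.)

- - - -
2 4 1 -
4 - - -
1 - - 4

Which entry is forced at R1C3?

4

Row 1, column 1: row 1 has {} and column 1 has {2, 4, 1}, leaving only 3.
Row 2, column 4: row 2 has {2, 4, 1} and column 4 has {4}, leaving only 3.
Row 1, column 3 is narrowed to {2, 4}.
If it were 2, then row 1, column 4 would be left with no valid symbol.
So row 1, column 3 must be 4.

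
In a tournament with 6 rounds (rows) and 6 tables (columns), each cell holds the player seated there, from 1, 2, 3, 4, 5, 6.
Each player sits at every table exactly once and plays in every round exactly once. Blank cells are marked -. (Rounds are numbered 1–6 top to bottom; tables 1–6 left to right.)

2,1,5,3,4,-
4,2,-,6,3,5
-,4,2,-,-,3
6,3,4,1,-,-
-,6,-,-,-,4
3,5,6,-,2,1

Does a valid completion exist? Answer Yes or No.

No round or table among the givens repeats a symbol, and propagating forced cells runs into no contradiction.
One valid completion exists (for instance, 2 1 5 3 4 6 / 4 2 1 6 3 5 / 1 4 2 5 6 3 / 6 3 4 1 5 2 / 5 6 3 2 1 4 / 3 5 6 4 2 1).

Yes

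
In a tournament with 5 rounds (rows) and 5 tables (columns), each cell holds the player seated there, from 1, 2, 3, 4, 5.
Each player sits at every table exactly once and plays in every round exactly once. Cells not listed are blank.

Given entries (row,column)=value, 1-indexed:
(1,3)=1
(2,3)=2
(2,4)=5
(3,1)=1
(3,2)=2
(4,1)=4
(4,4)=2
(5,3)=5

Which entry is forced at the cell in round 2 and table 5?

Round 2, table 1: round 2 has {2, 5} and table 1 has {1, 4}, leaving only 3.
Round 4, table 3: round 4 has {2, 4} and table 3 has {1, 2, 5}, leaving only 3.
Round 3, table 3: round 3 has {1, 2} and table 3 has {1, 2, 3, 5}, leaving only 4.
Round 3, table 4: round 3 has {1, 2, 4} and table 4 has {2, 5}, leaving only 3.
Round 1, table 4: round 1 has {1} and table 4 has {2, 3, 5}, leaving only 4.
Round 3, table 5: round 3 has {1, 2, 3, 4} and table 5 has {}, leaving only 5.
Round 4, table 5: round 4 has {2, 3, 4} and table 5 has {5}, leaving only 1.
Round 2 already has {2, 3, 5} and table 5 already has {1, 5}, so round 2, table 5 must be 4.

4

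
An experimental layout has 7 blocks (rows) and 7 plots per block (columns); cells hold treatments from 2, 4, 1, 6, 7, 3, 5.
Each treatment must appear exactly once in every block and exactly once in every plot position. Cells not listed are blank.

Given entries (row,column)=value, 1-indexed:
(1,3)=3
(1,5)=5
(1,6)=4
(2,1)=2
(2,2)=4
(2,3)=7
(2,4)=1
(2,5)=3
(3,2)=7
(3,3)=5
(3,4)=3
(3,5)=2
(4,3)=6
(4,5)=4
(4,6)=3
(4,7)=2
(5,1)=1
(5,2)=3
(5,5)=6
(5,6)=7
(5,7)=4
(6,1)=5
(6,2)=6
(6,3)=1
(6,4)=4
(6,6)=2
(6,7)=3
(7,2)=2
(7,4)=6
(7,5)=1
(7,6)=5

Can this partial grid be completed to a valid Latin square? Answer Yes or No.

Block 1, plot 2: block 1 has {4, 3, 5} and plot 2 has {2, 4, 6, 7, 3}, so it must be 1.
Block 2, plot 6: block 2 has {2, 4, 1, 7, 3} and plot 6 has {2, 4, 7, 3, 5}, so it must be 6.
Block 2, plot 7: block 2 has {2, 4, 1, 6, 7, 3} and plot 7 has {2, 4, 3}, so it must be 5.
Block 3, plot 6: block 3 has {2, 7, 3, 5} and plot 6 has {2, 4, 6, 7, 3, 5}, so it must be 1.
Block 3, plot 7: block 3 has {2, 1, 7, 3, 5} and plot 7 has {2, 4, 3, 5}, so it must be 6.
Block 1, plot 7: block 1 has {4, 1, 3, 5} and plot 7 has {2, 4, 6, 3, 5}, so it must be 7.
Now block 7, plot 7: block 7 together with plot 7 already contain {2, 4, 1, 6, 7, 3, 5} — every symbol — so nothing can go there. The grid has no valid completion.

No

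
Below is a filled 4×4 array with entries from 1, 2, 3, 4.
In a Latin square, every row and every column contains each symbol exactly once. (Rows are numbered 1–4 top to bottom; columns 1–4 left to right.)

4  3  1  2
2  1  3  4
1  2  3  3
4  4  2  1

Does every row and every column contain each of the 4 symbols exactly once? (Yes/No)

Row 3 contains 3 twice (at columns 3 and 4); row 4 is also not a permutation.

No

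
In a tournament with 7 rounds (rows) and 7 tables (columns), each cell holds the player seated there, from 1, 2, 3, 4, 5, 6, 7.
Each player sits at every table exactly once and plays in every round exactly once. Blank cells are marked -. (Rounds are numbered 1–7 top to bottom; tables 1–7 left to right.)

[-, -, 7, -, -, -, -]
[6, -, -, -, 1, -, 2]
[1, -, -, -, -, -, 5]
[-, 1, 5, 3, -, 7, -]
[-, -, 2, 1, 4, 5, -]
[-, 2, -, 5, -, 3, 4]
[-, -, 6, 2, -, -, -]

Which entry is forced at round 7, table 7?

Round 2, table 6: round 2 has {1, 2, 6} and table 6 has {3, 5, 7}, leaving only 4.
Round 2, table 3: round 2 has {1, 2, 4, 6} and table 3 has {2, 5, 6, 7}, leaving only 3.
Round 2, table 4: round 2 has {1, 2, 3, 4, 6} and table 4 has {1, 2, 3, 5}, leaving only 7.
Round 2, table 2: round 2 has {1, 2, 3, 4, 6, 7} and table 2 has {1, 2}, leaving only 5.
Round 3, table 3: round 3 has {1, 5} and table 3 has {2, 3, 5, 6, 7}, leaving only 4.
Round 3, table 4: round 3 has {1, 4, 5} and table 4 has {1, 2, 3, 5, 7}, leaving only 6.
Round 1, table 4: round 1 has {7} and table 4 has {1, 2, 3, 5, 6, 7}, leaving only 4.
Round 3, table 6: round 3 has {1, 4, 5, 6} and table 6 has {3, 4, 5, 7}, leaving only 2.
Round 4, table 7: round 4 has {1, 3, 5, 7} and table 7 has {2, 4, 5}, leaving only 6.
Round 4, table 5: round 4 has {1, 3, 5, 6, 7} and table 5 has {1, 4}, leaving only 2.
Round 4, table 1: round 4 has {1, 2, 3, 5, 6, 7} and table 1 has {1, 6}, leaving only 4.
Round 6, table 1: round 6 has {2, 3, 4, 5} and table 1 has {1, 4, 6}, leaving only 7.
Round 5, table 1: round 5 has {1, 2, 4, 5} and table 1 has {1, 4, 6, 7}, leaving only 3.
Round 5, table 7: round 5 has {1, 2, 3, 4, 5} and table 7 has {2, 4, 5, 6}, leaving only 7.
Round 5, table 2: round 5 has {1, 2, 3, 4, 5, 7} and table 2 has {1, 2, 5}, leaving only 6.
Round 1, table 2: round 1 has {4, 7} and table 2 has {1, 2, 5, 6}, leaving only 3.
Round 1, table 7: round 1 has {3, 4, 7} and table 7 has {2, 4, 5, 6, 7}, leaving only 1.
Round 7 already has {2, 6} and table 7 already has {1, 2, 4, 5, 6, 7}, so round 7, table 7 must be 3.

3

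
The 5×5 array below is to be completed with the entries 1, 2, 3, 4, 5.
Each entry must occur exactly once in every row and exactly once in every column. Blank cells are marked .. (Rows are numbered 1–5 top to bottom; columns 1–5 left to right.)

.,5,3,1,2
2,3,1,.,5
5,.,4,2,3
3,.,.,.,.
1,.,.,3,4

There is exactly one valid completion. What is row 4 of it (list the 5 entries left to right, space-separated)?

3 4 2 5 1

Row 4, column 5: row 4 has {3} and column 5 has {2, 3, 4, 5}, leaving only 1.
Row 1, column 1: row 1 has {1, 2, 3, 5} and column 1 has {1, 2, 3, 5}, leaving only 4.
Row 2, column 4: row 2 has {1, 2, 3, 5} and column 4 has {1, 2, 3}, leaving only 4.
Row 4, column 4: row 4 has {1, 3} and column 4 has {1, 2, 3, 4}, leaving only 5.
Row 4, column 3: row 4 has {1, 3, 5} and column 3 has {1, 3, 4}, leaving only 2.
Row 4, column 2: row 4 has {1, 2, 3, 5} and column 2 has {3, 5}, leaving only 4.
So row 4 reads: 3 4 2 5 1.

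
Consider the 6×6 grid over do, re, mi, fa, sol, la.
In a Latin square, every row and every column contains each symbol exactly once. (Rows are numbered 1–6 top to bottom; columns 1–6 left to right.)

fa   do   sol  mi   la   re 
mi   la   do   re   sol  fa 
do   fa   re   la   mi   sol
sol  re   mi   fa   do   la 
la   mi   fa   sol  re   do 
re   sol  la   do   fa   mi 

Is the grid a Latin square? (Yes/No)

Each row is a permutation of the 6 symbols, and so is each column.

Yes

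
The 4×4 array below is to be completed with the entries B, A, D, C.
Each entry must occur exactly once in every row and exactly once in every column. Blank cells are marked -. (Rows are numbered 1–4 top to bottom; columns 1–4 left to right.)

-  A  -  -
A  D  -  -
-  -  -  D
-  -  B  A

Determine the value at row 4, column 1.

D

Row 2, column 3: row 2 has {A, D} and column 3 has {B}, leaving only C.
Row 1, column 3: row 1 has {A} and column 3 has {B, C}, leaving only D.
Row 2, column 4: row 2 has {A, D, C} and column 4 has {A, D}, leaving only B.
Row 1, column 4: row 1 has {A, D} and column 4 has {B, A, D}, leaving only C.
Row 1, column 1: row 1 has {A, D, C} and column 1 has {A}, leaving only B.
Row 3, column 1: row 3 has {D} and column 1 has {B, A}, leaving only C.
Row 4 already has {B, A} and column 1 already has {B, A, C}, so row 4, column 1 must be D.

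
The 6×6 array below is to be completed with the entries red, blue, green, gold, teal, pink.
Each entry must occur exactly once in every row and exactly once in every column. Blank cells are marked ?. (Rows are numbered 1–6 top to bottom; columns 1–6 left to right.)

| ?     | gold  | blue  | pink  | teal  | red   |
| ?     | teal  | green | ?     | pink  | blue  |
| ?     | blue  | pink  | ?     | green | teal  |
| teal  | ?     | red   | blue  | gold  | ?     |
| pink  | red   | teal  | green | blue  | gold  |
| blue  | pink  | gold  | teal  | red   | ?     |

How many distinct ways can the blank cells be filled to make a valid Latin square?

2

Row 1, column 1: eliminating its row and column leaves {green}.
Row 2, column 1: eliminating its row and column leaves {red, gold}.
Row 2, column 4: eliminating its row and column leaves {red, gold}.
Row 3, column 1: eliminating its row and column leaves {red, gold}.
Row 3, column 4: eliminating its row and column leaves {red, gold}.
Row 4, column 2: eliminating its row and column leaves {green}.
Row 4, column 6: eliminating its row and column leaves {green, pink}.
Row 6, column 6: eliminating its row and column leaves {green}.
Enumerating the assignments across these blanks that avoid any row or column repeat gives 2 completions.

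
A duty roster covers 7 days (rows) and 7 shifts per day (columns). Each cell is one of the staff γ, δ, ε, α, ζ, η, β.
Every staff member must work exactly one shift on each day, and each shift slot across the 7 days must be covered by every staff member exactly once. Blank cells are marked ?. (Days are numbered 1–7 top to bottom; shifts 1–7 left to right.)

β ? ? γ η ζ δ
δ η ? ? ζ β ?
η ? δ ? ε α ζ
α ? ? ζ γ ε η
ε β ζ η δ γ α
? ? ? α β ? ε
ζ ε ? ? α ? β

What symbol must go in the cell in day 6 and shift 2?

ζ

Day 1, shift 2: day 1 has {γ, δ, ζ, η, β} and shift 2 has {ε, η, β}, leaving only α.
Day 1, shift 3: day 1 has {γ, δ, α, ζ, η, β} and shift 3 has {δ, ζ}, leaving only ε.
Day 2, shift 4: day 2 has {δ, ζ, η, β} and shift 4 has {γ, α, ζ, η}, leaving only ε.
Day 2, shift 7: day 2 has {δ, ε, ζ, η, β} and shift 7 has {δ, ε, α, ζ, η, β}, leaving only γ.
Day 2, shift 3: day 2 has {γ, δ, ε, ζ, η, β} and shift 3 has {δ, ε, ζ}, leaving only α.
Day 3, shift 2: day 3 has {δ, ε, α, ζ, η} and shift 2 has {ε, α, η, β}, leaving only γ.
Day 3, shift 4: day 3 has {γ, δ, ε, α, ζ, η} and shift 4 has {γ, ε, α, ζ, η}, leaving only β.
Day 4, shift 2: day 4 has {γ, ε, α, ζ, η} and shift 2 has {γ, ε, α, η, β}, leaving only δ.
Day 6 already has {ε, α, β} and shift 2 already has {γ, δ, ε, α, η, β}, so day 6, shift 2 must be ζ.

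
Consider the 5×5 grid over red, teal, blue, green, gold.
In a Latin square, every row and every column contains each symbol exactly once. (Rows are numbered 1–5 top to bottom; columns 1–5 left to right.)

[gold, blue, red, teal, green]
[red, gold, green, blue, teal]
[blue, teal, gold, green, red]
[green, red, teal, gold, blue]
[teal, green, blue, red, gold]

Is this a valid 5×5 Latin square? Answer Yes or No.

Each row is a permutation of the 5 symbols, and so is each column.

Yes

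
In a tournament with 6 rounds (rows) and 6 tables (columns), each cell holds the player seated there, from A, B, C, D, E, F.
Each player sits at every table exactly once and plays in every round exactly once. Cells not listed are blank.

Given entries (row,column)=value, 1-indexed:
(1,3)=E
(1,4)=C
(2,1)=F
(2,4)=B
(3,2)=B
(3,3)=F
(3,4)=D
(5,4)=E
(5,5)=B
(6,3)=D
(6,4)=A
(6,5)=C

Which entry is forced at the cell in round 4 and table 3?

B

Round 4, table 4: round 4 has {} and table 4 has {A, B, C, D, E}, leaving only F.
Round 4, table 3 is narrowed to {A, B, C}.
If it were A, then round 5, table 3 would be left with no valid symbol.
If it were C, then round 5, table 3 would be left with no valid symbol.
So round 4, table 3 must be B.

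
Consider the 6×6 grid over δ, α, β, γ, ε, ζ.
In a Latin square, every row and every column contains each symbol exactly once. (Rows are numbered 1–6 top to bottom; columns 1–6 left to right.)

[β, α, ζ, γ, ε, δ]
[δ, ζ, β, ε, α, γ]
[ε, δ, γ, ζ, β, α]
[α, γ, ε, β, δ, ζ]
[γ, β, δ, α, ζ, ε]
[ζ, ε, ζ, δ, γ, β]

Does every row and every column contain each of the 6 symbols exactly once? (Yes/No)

Row 6 contains ζ twice (at columns 1 and 3), so it is not a permutation.

No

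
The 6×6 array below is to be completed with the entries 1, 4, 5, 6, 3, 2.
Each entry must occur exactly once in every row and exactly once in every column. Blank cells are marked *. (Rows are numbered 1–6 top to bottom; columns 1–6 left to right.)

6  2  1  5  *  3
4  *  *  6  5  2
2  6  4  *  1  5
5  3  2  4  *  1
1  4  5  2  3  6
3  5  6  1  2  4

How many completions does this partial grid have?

1

Row 1, column 5: eliminating its row and column leaves {4}.
Row 2, column 2: eliminating its row and column leaves {1}.
Row 2, column 3: eliminating its row and column leaves {3}.
Row 3, column 4: eliminating its row and column leaves {3}.
Row 4, column 5: eliminating its row and column leaves {6}.
Only one assignment across all blanks avoids any row or column repeat, giving 1 completion.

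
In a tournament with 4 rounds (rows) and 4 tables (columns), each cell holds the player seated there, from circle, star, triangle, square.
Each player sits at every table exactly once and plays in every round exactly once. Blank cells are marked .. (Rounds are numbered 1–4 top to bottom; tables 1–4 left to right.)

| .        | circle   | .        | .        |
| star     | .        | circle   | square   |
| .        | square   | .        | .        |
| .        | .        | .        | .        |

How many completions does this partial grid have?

Round 1, table 1: eliminating its round and table leaves {triangle, square}.
Round 1, table 3: eliminating its round and table leaves {star, triangle, square}.
Round 1, table 4: eliminating its round and table leaves {star, triangle}.
Round 2, table 2: eliminating its round and table leaves {triangle}.
Round 3, table 1: eliminating its round and table leaves {circle, triangle}.
Round 3, table 3: eliminating its round and table leaves {star, triangle}.
Round 3, table 4: eliminating its round and table leaves {circle, star, triangle}.
Round 4, table 1: eliminating its round and table leaves {circle, triangle, square}.
Round 4, table 2: eliminating its round and table leaves {star, triangle}.
Round 4, table 3: eliminating its round and table leaves {star, triangle, square}.
Round 4, table 4: eliminating its round and table leaves {circle, star, triangle}.
Enumerating the assignments across these blanks that avoid any round or table repeat gives 4 completions.

4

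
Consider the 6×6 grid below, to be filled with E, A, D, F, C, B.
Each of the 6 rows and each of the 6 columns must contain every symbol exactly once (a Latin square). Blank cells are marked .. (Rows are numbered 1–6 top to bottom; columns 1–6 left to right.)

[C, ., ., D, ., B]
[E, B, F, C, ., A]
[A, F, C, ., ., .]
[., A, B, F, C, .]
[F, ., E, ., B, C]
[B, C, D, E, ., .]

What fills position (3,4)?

B

Row 3 already has {A, F, C} and column 4 already has {E, D, F, C}, so row 3, column 4 must be B.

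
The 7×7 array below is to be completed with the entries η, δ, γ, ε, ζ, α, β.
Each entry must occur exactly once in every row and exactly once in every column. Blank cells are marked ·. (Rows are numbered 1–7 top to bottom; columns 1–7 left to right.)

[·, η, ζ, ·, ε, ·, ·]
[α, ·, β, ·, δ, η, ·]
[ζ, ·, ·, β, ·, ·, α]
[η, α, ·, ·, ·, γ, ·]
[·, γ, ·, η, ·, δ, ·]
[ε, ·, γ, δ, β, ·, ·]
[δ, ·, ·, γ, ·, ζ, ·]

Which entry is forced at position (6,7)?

η

Row 1, column 4: row 1 has {η, ε, ζ} and column 4 has {η, δ, γ, β}, leaving only α.
Row 1, column 6: row 1 has {η, ε, ζ, α} and column 6 has {η, δ, γ, ζ}, leaving only β.
Row 1, column 1: row 1 has {η, ε, ζ, α, β} and column 1 has {η, δ, ε, ζ, α}, leaving only γ.
Row 1, column 7: row 1 has {η, γ, ε, ζ, α, β} and column 7 has {α}, leaving only δ.
Row 3, column 6: row 3 has {ζ, α, β} and column 6 has {η, δ, γ, ζ, β}, leaving only ε.
Row 3, column 2: row 3 has {ε, ζ, α, β} and column 2 has {η, γ, α}, leaving only δ.
Row 3, column 3: row 3 has {δ, ε, ζ, α, β} and column 3 has {γ, ζ, β}, leaving only η.
Row 3, column 5: row 3 has {η, δ, ε, ζ, α, β} and column 5 has {δ, ε, β}, leaving only γ.
Row 4, column 5: row 4 has {η, γ, α} and column 5 has {δ, γ, ε, β}, leaving only ζ.
Row 4, column 4: row 4 has {η, γ, ζ, α} and column 4 has {η, δ, γ, α, β}, leaving only ε.
Row 2, column 4: row 2 has {η, δ, α, β} and column 4 has {η, δ, γ, ε, α, β}, leaving only ζ.
Row 2, column 2: row 2 has {η, δ, ζ, α, β} and column 2 has {η, δ, γ, α}, leaving only ε.
Row 2, column 7: row 2 has {η, δ, ε, ζ, α, β} and column 7 has {δ, α}, leaving only γ.
Row 4, column 3: row 4 has {η, γ, ε, ζ, α} and column 3 has {η, γ, ζ, β}, leaving only δ.
Row 4, column 7: row 4 has {η, δ, γ, ε, ζ, α} and column 7 has {δ, γ, α}, leaving only β.
Row 5, column 1: row 5 has {η, δ, γ} and column 1 has {η, δ, γ, ε, ζ, α}, leaving only β.
Row 5, column 5: row 5 has {η, δ, γ, β} and column 5 has {δ, γ, ε, ζ, β}, leaving only α.
Row 5, column 3: row 5 has {η, δ, γ, α, β} and column 3 has {η, δ, γ, ζ, β}, leaving only ε.
Row 5, column 7: row 5 has {η, δ, γ, ε, α, β} and column 7 has {δ, γ, α, β}, leaving only ζ.
Row 6 already has {δ, γ, ε, β} and column 7 already has {δ, γ, ζ, α, β}, so row 6, column 7 must be η.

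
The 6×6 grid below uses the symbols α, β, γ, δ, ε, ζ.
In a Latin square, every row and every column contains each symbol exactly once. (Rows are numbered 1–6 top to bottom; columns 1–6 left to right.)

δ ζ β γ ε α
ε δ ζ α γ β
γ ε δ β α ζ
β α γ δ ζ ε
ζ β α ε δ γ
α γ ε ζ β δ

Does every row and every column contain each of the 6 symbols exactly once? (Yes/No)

Each row is a permutation of the 6 symbols, and so is each column.

Yes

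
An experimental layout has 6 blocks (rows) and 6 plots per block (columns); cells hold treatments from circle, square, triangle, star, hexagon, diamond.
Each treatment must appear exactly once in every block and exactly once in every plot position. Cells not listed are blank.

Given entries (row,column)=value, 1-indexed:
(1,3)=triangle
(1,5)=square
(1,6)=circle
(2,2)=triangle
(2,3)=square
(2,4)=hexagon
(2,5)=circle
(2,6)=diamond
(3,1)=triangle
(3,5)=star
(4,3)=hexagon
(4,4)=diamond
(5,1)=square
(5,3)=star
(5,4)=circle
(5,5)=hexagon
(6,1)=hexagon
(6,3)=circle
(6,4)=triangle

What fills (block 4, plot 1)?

circle

Block 1, plot 4: block 1 has {circle, square, triangle} and plot 4 has {circle, triangle, hexagon, diamond}, leaving only star.
Block 1, plot 1: block 1 has {circle, square, triangle, star} and plot 1 has {square, triangle, hexagon}, leaving only diamond.
Block 1, plot 2: block 1 has {circle, square, triangle, star, diamond} and plot 2 has {triangle}, leaving only hexagon.
Block 2, plot 1: block 2 has {circle, square, triangle, hexagon, diamond} and plot 1 has {square, triangle, hexagon, diamond}, leaving only star.
Block 4 already has {hexagon, diamond} and plot 1 already has {square, triangle, star, hexagon, diamond}, so block 4, plot 1 must be circle.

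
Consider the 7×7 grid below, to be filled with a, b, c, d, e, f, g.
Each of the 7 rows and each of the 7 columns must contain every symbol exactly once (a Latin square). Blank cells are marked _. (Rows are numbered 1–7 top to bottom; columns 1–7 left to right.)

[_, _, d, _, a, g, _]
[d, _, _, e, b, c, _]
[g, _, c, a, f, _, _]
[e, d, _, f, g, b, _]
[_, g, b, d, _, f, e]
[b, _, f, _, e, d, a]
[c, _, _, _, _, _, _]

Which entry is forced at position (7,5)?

d

Row 7 already has {c} and column 5 already has {a, b, e, f, g}, so row 7, column 5 must be d.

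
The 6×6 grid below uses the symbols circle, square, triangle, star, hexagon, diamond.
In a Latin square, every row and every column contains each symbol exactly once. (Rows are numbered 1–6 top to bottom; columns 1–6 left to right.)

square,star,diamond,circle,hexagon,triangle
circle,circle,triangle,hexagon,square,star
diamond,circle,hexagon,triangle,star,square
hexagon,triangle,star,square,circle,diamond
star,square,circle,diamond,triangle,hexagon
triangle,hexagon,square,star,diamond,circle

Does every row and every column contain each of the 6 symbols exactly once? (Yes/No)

Column 2 contains circle twice (at rows 2 and 3), so it is not a permutation.

No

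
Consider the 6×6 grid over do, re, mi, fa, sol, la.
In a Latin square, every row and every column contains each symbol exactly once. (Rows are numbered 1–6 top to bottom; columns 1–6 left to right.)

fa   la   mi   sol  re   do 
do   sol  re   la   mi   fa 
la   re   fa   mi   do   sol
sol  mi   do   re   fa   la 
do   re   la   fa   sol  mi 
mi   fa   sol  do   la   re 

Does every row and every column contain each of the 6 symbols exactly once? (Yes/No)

No

Every row is a permutation, but column 2 contains re twice (at rows 3 and 5).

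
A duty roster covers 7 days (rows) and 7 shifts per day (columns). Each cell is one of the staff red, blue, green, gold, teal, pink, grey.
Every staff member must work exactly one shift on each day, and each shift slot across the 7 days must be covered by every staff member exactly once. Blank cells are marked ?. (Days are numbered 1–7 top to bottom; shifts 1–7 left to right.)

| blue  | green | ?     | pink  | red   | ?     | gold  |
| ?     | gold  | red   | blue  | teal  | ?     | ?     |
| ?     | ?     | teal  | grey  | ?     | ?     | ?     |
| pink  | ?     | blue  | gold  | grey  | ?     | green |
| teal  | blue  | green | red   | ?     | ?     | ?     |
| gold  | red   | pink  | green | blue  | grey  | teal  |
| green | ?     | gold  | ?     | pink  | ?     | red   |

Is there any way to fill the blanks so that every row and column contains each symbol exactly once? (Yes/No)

Yes

No day or shift among the givens repeats a symbol, and propagating forced cells runs into no contradiction.
One valid completion exists (for instance, blue green grey pink red teal gold / grey gold red blue teal green pink / red pink teal grey green gold blue / pink teal blue gold grey red green / teal blue green red gold pink grey / gold red pink green blue grey teal / green grey gold teal pink blue red).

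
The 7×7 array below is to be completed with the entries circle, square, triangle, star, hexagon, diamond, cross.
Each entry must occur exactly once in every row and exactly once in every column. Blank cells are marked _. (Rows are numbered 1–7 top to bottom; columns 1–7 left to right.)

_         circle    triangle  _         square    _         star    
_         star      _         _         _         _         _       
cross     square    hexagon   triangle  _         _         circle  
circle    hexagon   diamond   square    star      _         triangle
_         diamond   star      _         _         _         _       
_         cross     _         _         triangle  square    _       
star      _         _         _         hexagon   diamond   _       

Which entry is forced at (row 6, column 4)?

star

Row 3, column 5: row 3 has {circle, square, triangle, hexagon, cross} and column 5 has {square, triangle, star, hexagon}, leaving only diamond.
Row 3, column 6: row 3 has {circle, square, triangle, hexagon, diamond, cross} and column 6 has {square, diamond}, leaving only star.
Row 4, column 6: row 4 has {circle, square, triangle, star, hexagon, diamond} and column 6 has {square, star, diamond}, leaving only cross.
Row 1, column 6: row 1 has {circle, square, triangle, star} and column 6 has {square, star, diamond, cross}, leaving only hexagon.
Row 1, column 1: row 1 has {circle, square, triangle, star, hexagon} and column 1 has {circle, star, cross}, leaving only diamond.
Row 1, column 4: row 1 has {circle, square, triangle, star, hexagon, diamond} and column 4 has {square, triangle}, leaving only cross.
Row 6, column 1: row 6 has {square, triangle, cross} and column 1 has {circle, star, diamond, cross}, leaving only hexagon.
Row 6, column 3: row 6 has {square, triangle, hexagon, cross} and column 3 has {triangle, star, hexagon, diamond}, leaving only circle.
Row 6, column 7: row 6 has {circle, square, triangle, hexagon, cross} and column 7 has {circle, triangle, star}, leaving only diamond.
Row 6 already has {circle, square, triangle, hexagon, diamond, cross} and column 4 already has {square, triangle, cross}, so row 6, column 4 must be star.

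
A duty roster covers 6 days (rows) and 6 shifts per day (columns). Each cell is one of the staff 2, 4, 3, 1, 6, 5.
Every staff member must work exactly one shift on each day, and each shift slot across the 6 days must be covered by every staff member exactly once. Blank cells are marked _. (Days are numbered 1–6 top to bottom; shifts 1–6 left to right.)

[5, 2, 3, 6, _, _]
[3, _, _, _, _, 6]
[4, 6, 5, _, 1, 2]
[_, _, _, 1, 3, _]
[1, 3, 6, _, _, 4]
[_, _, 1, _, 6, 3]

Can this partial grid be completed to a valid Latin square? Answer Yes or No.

Yes

No day or shift among the givens repeats a symbol, and propagating forced cells runs into no contradiction.
One valid completion exists (for instance, 5 2 3 6 4 1 / 3 1 4 2 5 6 / 4 6 5 3 1 2 / 6 4 2 1 3 5 / 1 3 6 5 2 4 / 2 5 1 4 6 3).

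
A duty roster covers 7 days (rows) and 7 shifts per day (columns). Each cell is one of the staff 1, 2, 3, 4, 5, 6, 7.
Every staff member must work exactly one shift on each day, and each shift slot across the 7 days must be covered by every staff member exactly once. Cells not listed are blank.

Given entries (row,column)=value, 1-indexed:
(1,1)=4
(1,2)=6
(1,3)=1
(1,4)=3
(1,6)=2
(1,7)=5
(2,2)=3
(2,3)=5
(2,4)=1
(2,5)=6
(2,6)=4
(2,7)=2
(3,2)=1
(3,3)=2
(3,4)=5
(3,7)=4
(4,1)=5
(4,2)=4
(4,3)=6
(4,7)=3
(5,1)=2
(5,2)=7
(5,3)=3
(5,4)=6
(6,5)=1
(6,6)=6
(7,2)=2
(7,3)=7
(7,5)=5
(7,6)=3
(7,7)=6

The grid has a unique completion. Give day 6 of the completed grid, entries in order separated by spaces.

Day 6, shift 2: day 6 has {1, 6} and shift 2 has {1, 2, 3, 4, 6, 7}, leaving only 5.
Day 6, shift 3: day 6 has {1, 5, 6} and shift 3 has {1, 2, 3, 5, 6, 7}, leaving only 4.
Day 6, shift 7: day 6 has {1, 4, 5, 6} and shift 7 has {2, 3, 4, 5, 6}, leaving only 7.
Day 6, shift 1: day 6 has {1, 4, 5, 6, 7} and shift 1 has {2, 4, 5}, leaving only 3.
Day 6, shift 4: day 6 has {1, 3, 4, 5, 6, 7} and shift 4 has {1, 3, 5, 6}, leaving only 2.
So day 6 reads: 3 5 4 2 1 6 7.

3 5 4 2 1 6 7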